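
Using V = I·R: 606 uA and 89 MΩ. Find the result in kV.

606 × 10⁻⁶ × 89 × 10⁶ = 53934 V

53.934 kV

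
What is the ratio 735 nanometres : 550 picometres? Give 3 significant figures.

1340

(735 × 10⁻⁹) / (550 × 10⁻¹²) = 1.336 × 10³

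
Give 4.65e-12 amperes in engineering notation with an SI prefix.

= 4.65e-12 amperes; 1e-12 is pico.

4.65 picoamperes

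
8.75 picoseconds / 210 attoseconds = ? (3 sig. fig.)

(8.75 × 10^-12) / (210 × 10^-18) = 0.04167 × 10^6

41700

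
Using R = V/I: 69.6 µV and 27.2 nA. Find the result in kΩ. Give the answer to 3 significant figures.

(69.6 × 10^-6) / (27.2 × 10^-9) = 2.5588 × 10^3 Ω

2.56 kΩ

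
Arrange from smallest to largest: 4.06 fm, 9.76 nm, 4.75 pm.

4.06 fm < 4.75 pm < 9.76 nm

4.06 fm = 0.00000000000000406 m
9.76 nm = 0.00000000976 m
4.75 pm = 0.00000000000475 m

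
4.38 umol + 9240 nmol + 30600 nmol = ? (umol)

In umol:
  4.38 umol → 4.38
  9240 nmol = 9240e-3 umol = 9.24
  30600 nmol = 30600e-3 umol = 30.6
Sum: 4.38 + 9.24 + 30.6 = 44.22

44.22 umol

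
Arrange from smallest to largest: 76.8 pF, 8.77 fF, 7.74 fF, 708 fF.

7.74 fF < 8.77 fF < 708 fF < 76.8 pF

76.8 pF = 0.0000000000768 F
8.77 fF = 0.00000000000000877 F
7.74 fF = 0.00000000000000774 F
708 fF = 0.000000000000708 F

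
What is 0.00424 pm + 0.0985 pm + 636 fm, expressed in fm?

In fm:
  0.00424 pm = 0.00424 × 10³ fm = 4.24
  0.0985 pm = 0.0985 × 10³ fm = 98.5
  636 fm → 636
Sum: 4.24 + 98.5 + 636 = 738.74

738.74 fm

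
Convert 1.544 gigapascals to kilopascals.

1544000 kilopascals

giga = 1e9, kilo = 1e3; factor is 1e6.
1.544 × 1e6 = 1544000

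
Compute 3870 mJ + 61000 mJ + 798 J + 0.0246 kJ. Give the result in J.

887.47 J

In J:
  3870 mJ = 3870 × 10⁻³ J = 3.87
  61000 mJ = 61000 × 10⁻³ J = 61
  798 J → 798
  0.0246 kJ = 0.0246 × 10³ J = 24.6
Sum: 3.87 + 61 + 798 + 24.6 = 887.47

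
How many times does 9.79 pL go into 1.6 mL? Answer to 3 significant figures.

163000000

(1.6 × 10⁻³) / (9.79 × 10⁻¹²) = 0.1634 × 10⁹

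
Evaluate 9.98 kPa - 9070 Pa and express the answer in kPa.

0.91 kPa

In kPa:
  9.98 kPa → 9.98
  9070 Pa = 9070 × 10^-3 kPa = 9.07
Difference: 9.98 - 9.07 = 0.91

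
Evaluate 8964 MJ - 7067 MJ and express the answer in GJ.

In GJ:
  8964 MJ = 8964 × 10^-3 GJ = 8.964
  7067 MJ = 7067 × 10^-3 GJ = 7.067
Difference: 8.964 - 7.067 = 1.897

1.897 GJ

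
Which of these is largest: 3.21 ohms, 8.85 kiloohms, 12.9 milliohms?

3.21 ohms = 3.21 ohms
8.85 kiloohms = 8850 ohms
12.9 milliohms = 0.0129 ohms

8.85 kiloohms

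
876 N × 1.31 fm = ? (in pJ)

1.14756 pJ

876 × 1.31 × 10⁻¹⁵ = 1147.56 × 10⁻¹⁵ J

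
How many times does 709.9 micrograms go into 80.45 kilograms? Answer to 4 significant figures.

(80.45 × 10³) / (709.9 × 10⁻⁶) = 0.11333 × 10⁹

113300000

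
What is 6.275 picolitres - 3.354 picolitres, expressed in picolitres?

In picolitres:
  6.275 picolitres → 6.275
  3.354 picolitres → 3.354
Difference: 6.275 - 3.354 = 2.921

2.921 picolitres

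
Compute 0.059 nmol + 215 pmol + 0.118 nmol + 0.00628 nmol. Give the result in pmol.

398.28 pmol

In pmol:
  0.059 nmol = 0.059e3 pmol = 59
  215 pmol → 215
  0.118 nmol = 0.118e3 pmol = 118
  0.00628 nmol = 0.00628e3 pmol = 6.28
Sum: 59 + 215 + 118 + 6.28 = 398.28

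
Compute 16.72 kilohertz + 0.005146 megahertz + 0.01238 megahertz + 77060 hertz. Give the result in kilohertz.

111.306 kilohertz

In kilohertz:
  16.72 kilohertz → 16.72
  0.005146 megahertz = 0.005146e3 kilohertz = 5.146
  0.01238 megahertz = 0.01238e3 kilohertz = 12.38
  77060 hertz = 77060e-3 kilohertz = 77.06
Sum: 16.72 + 5.146 + 12.38 + 77.06 = 111.306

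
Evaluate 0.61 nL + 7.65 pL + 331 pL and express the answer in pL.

948.65 pL

In pL:
  0.61 nL = 0.61 × 10³ pL = 610
  7.65 pL → 7.65
  331 pL → 331
Sum: 610 + 7.65 + 331 = 948.65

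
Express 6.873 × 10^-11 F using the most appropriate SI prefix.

68.73 pF

= 68.73 × 10^-12 F; 10^-12 is pico.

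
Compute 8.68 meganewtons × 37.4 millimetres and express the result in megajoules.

0.324632 megajoules

8.68 × 10^6 × 37.4 × 10^-3 = 324.632 × 10^3 J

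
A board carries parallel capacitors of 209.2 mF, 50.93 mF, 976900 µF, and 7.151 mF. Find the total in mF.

In mF:
  209.2 mF → 209.2
  50.93 mF → 50.93
  976900 µF = 976900 × 10⁻³ mF = 976.9
  7.151 mF → 7.151
Sum: 209.2 + 50.93 + 976.9 + 7.151 = 1244.181

1244.181 mF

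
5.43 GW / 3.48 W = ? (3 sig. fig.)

1560000000

(5.43 × 10^9) / (3.48) = 1.56 × 10^9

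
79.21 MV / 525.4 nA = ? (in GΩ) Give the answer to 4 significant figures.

150800 GΩ

(79.21 × 10^6) / (525.4 × 10^-9) = 0.150761 × 10^15 Ω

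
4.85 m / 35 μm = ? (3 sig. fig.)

139000

(4.85) / (35 × 10^-6) = 0.1386 × 10^6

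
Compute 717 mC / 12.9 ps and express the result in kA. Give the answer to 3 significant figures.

55600000 kA

(717e-3) / (12.9e-12) = 55.581e9 A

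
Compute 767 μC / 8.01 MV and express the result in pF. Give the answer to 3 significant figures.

95.8 pF

(767 × 10^-6) / (8.01 × 10^6) = 95.755 × 10^-12 F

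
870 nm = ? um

0.87 um

nano = 1e-9, micro = 1e-6; factor is 1e-3.
870 × 1e-3 = 0.87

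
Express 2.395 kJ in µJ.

2395000000 µJ

kilo = 10³, micro = 10⁻⁶; factor is 10⁹.
2.395 × 10⁹ = 2395000000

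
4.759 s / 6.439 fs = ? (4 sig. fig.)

739100000000000

(4.759) / (6.439 × 10^-15) = 0.73909 × 10^15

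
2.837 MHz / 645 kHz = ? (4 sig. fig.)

4.398

(2.837 × 10⁶) / (645 × 10³) = 0.0043984 × 10³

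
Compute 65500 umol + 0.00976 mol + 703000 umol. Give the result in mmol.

In mmol:
  65500 umol = 65500 × 10^-3 mmol = 65.5
  0.00976 mol = 0.00976 × 10^3 mmol = 9.76
  703000 umol = 703000 × 10^-3 mmol = 703
Sum: 65.5 + 9.76 + 703 = 778.26

778.26 mmol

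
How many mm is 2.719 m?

2719 mm

(no prefix) = 10⁰, milli = 10⁻³; factor is 10³.
2.719 × 10³ = 2719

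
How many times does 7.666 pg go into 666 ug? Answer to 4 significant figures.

(666 × 10⁻⁶) / (7.666 × 10⁻¹²) = 86.877 × 10⁶

86880000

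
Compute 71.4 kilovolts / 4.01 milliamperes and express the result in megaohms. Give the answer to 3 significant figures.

17.8 megaohms

(71.4 × 10^3) / (4.01 × 10^-3) = 17.805 × 10^6 Ω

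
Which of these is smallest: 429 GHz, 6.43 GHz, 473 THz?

429 GHz = 429000000000 Hz
6.43 GHz = 6430000000 Hz
473 THz = 473000000000000 Hz

6.43 GHz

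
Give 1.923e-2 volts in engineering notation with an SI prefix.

= 19.23e-3 volts; 1e-3 is milli.

19.23 millivolts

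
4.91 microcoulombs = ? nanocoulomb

micro = 10^-6, nano = 10^-9; factor is 10^3.
4.91 × 10^3 = 4910

4910 nanocoulombs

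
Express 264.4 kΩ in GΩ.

0.0002644 GΩ

kilo = 10^3, giga = 10^9; factor is 10^-6.
264.4 × 10^-6 = 0.0002644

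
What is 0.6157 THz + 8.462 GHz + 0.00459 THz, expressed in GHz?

628.752 GHz

In GHz:
  0.6157 THz = 0.6157 × 10^3 GHz = 615.7
  8.462 GHz → 8.462
  0.00459 THz = 0.00459 × 10^3 GHz = 4.59
Sum: 615.7 + 8.462 + 4.59 = 628.752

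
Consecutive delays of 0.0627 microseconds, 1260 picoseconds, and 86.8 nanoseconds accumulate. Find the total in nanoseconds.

150.76 nanoseconds

In nanoseconds:
  0.0627 microseconds = 0.0627 × 10³ nanoseconds = 62.7
  1260 picoseconds = 1260 × 10⁻³ nanoseconds = 1.26
  86.8 nanoseconds → 86.8
Sum: 62.7 + 1.26 + 86.8 = 150.76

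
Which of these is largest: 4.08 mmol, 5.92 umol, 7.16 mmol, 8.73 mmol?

8.73 mmol

4.08 mmol = 0.00408 mol
5.92 umol = 0.00000592 mol
7.16 mmol = 0.00716 mol
8.73 mmol = 0.00873 mol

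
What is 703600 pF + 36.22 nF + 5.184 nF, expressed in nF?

745.004 nF

In nF:
  703600 pF = 703600e-3 nF = 703.6
  36.22 nF → 36.22
  5.184 nF → 5.184
Sum: 703.6 + 36.22 + 5.184 = 745.004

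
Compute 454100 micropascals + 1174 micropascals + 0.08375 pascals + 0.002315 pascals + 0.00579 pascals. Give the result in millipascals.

547.129 millipascals

In millipascals:
  454100 micropascals = 454100 × 10^-3 millipascals = 454.1
  1174 micropascals = 1174 × 10^-3 millipascals = 1.174
  0.08375 pascals = 0.08375 × 10^3 millipascals = 83.75
  0.002315 pascals = 0.002315 × 10^3 millipascals = 2.315
  0.00579 pascals = 0.00579 × 10^3 millipascals = 5.79
Sum: 454.1 + 1.174 + 83.75 + 2.315 + 5.79 = 547.129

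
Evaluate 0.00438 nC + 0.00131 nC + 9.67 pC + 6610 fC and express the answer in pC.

21.97 pC

In pC:
  0.00438 nC = 0.00438 × 10³ pC = 4.38
  0.00131 nC = 0.00131 × 10³ pC = 1.31
  9.67 pC → 9.67
  6610 fC = 6610 × 10⁻³ pC = 6.61
Sum: 4.38 + 1.31 + 9.67 + 6.61 = 21.97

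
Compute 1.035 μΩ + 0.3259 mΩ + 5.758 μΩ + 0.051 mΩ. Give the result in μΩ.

In μΩ:
  1.035 μΩ → 1.035
  0.3259 mΩ = 0.3259 × 10^3 μΩ = 325.9
  5.758 μΩ → 5.758
  0.051 mΩ = 0.051 × 10^3 μΩ = 51
Sum: 1.035 + 325.9 + 5.758 + 51 = 383.693

383.693 μΩ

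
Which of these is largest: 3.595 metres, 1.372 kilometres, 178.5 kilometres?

3.595 metres = 3.595 metres
1.372 kilometres = 1372 metres
178.5 kilometres = 178500 metres

178.5 kilometres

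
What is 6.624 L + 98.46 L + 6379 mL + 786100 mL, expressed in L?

897.563 L

In L:
  6.624 L → 6.624
  98.46 L → 98.46
  6379 mL = 6379 × 10⁻³ L = 6.379
  786100 mL = 786100 × 10⁻³ L = 786.1
Sum: 6.624 + 98.46 + 6.379 + 786.1 = 897.563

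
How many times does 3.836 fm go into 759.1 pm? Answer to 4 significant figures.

(759.1 × 10^-12) / (3.836 × 10^-15) = 197.89 × 10^3

197900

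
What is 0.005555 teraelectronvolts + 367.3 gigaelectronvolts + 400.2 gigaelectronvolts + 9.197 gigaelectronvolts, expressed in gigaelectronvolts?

782.252 gigaelectronvolts

In gigaelectronvolts:
  0.005555 teraelectronvolts = 0.005555 × 10³ gigaelectronvolts = 5.555
  367.3 gigaelectronvolts → 367.3
  400.2 gigaelectronvolts → 400.2
  9.197 gigaelectronvolts → 9.197
Sum: 5.555 + 367.3 + 400.2 + 9.197 = 782.252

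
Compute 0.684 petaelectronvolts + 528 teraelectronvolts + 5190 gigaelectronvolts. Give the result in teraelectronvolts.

1217.19 teraelectronvolts

In teraelectronvolts:
  0.684 petaelectronvolts = 0.684 × 10³ teraelectronvolts = 684
  528 teraelectronvolts → 528
  5190 gigaelectronvolts = 5190 × 10⁻³ teraelectronvolts = 5.19
Sum: 684 + 528 + 5.19 = 1217.19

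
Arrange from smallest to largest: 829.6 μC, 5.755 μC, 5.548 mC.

829.6 μC = 0.0008296 C
5.755 μC = 0.000005755 C
5.548 mC = 0.005548 C

5.755 μC < 829.6 μC < 5.548 mC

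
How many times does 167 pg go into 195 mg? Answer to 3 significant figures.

(195 × 10^-3) / (167 × 10^-12) = 1.168 × 10^9

1170000000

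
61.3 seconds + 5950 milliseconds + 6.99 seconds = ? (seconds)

74.24 seconds

In seconds:
  61.3 seconds → 61.3
  5950 milliseconds = 5950e-3 seconds = 5.95
  6.99 seconds → 6.99
Sum: 61.3 + 5.95 + 6.99 = 74.24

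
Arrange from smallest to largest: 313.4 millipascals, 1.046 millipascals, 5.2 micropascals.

5.2 micropascals < 1.046 millipascals < 313.4 millipascals

313.4 millipascals = 0.3134 pascals
1.046 millipascals = 0.001046 pascals
5.2 micropascals = 0.0000052 pascals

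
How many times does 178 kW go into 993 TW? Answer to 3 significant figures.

(993 × 10¹²) / (178 × 10³) = 5.579 × 10⁹

5580000000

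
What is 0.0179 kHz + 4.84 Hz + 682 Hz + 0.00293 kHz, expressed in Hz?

In Hz:
  0.0179 kHz = 0.0179e3 Hz = 17.9
  4.84 Hz → 4.84
  682 Hz → 682
  0.00293 kHz = 0.00293e3 Hz = 2.93
Sum: 17.9 + 4.84 + 682 + 2.93 = 707.67

707.67 Hz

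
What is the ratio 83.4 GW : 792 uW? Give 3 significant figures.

105000000000000

(83.4 × 10⁹) / (792 × 10⁻⁶) = 0.1053 × 10¹⁵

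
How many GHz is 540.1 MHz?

mega = 1e6, giga = 1e9; factor is 1e-3.
540.1 × 1e-3 = 0.5401

0.5401 GHz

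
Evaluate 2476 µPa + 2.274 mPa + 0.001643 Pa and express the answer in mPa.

In mPa:
  2476 µPa = 2476e-3 mPa = 2.476
  2.274 mPa → 2.274
  0.001643 Pa = 0.001643e3 mPa = 1.643
Sum: 2.476 + 2.274 + 1.643 = 6.393

6.393 mPa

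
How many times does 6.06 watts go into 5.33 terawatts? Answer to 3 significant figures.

880000000000

(5.33e12) / (6.06) = 0.8795e12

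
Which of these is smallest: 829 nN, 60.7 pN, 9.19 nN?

829 nN = 0.000000829 N
60.7 pN = 0.0000000000607 N
9.19 nN = 0.00000000919 N

60.7 pN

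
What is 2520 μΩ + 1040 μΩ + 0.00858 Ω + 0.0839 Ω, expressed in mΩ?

96.04 mΩ

In mΩ:
  2520 μΩ = 2520 × 10⁻³ mΩ = 2.52
  1040 μΩ = 1040 × 10⁻³ mΩ = 1.04
  0.00858 Ω = 0.00858 × 10³ mΩ = 8.58
  0.0839 Ω = 0.0839 × 10³ mΩ = 83.9
Sum: 2.52 + 1.04 + 8.58 + 83.9 = 96.04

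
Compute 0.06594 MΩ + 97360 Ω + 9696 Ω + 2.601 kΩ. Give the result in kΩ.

In kΩ:
  0.06594 MΩ = 0.06594 × 10³ kΩ = 65.94
  97360 Ω = 97360 × 10⁻³ kΩ = 97.36
  9696 Ω = 9696 × 10⁻³ kΩ = 9.696
  2.601 kΩ → 2.601
Sum: 65.94 + 97.36 + 9.696 + 2.601 = 175.597

175.597 kΩ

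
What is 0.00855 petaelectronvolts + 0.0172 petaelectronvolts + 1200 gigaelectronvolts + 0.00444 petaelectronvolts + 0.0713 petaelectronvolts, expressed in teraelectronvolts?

In teraelectronvolts:
  0.00855 petaelectronvolts = 0.00855 × 10^3 teraelectronvolts = 8.55
  0.0172 petaelectronvolts = 0.0172 × 10^3 teraelectronvolts = 17.2
  1200 gigaelectronvolts = 1200 × 10^-3 teraelectronvolts = 1.2
  0.00444 petaelectronvolts = 0.00444 × 10^3 teraelectronvolts = 4.44
  0.0713 petaelectronvolts = 0.0713 × 10^3 teraelectronvolts = 71.3
Sum: 8.55 + 17.2 + 1.2 + 4.44 + 71.3 = 102.69

102.69 teraelectronvolts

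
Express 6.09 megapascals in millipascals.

mega = 1e6, milli = 1e-3; factor is 1e9.
6.09 × 1e9 = 6090000000

6090000000 millipascals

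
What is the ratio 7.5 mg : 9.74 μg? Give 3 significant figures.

770

(7.5e-3) / (9.74e-6) = 0.77e3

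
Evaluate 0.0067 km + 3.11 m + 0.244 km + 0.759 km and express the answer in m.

1012.81 m

In m:
  0.0067 km = 0.0067 × 10^3 m = 6.7
  3.11 m → 3.11
  0.244 km = 0.244 × 10^3 m = 244
  0.759 km = 0.759 × 10^3 m = 759
Sum: 6.7 + 3.11 + 244 + 759 = 1012.81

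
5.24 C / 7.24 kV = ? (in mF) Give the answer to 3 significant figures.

0.724 mF

(5.24) / (7.24e3) = 0.72376e-3 F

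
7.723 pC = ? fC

7723 fC

pico = 10^-12, femto = 10^-15; factor is 10^3.
7.723 × 10^3 = 7723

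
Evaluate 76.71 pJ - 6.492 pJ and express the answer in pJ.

In pJ:
  76.71 pJ → 76.71
  6.492 pJ → 6.492
Difference: 76.71 - 6.492 = 70.218

70.218 pJ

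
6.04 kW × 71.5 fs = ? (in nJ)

0.43186 nJ

6.04 × 10³ × 71.5 × 10⁻¹⁵ = 431.86 × 10⁻¹² J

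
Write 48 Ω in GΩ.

(no prefix) = 10^0, giga = 10^9; factor is 10^-9.
48 × 10^-9 = 0.000000048

0.000000048 GΩ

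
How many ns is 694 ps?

pico = 1e-12, nano = 1e-9; factor is 1e-3.
694 × 1e-3 = 0.694

0.694 ns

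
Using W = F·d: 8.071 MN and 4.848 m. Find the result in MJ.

8.071 × 10^6 × 4.848 = 39.128208 × 10^6 J

39.128208 MJ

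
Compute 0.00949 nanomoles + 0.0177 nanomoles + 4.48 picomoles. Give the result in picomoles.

31.67 picomoles

In picomoles:
  0.00949 nanomoles = 0.00949 × 10^3 picomoles = 9.49
  0.0177 nanomoles = 0.0177 × 10^3 picomoles = 17.7
  4.48 picomoles → 4.48
Sum: 9.49 + 17.7 + 4.48 = 31.67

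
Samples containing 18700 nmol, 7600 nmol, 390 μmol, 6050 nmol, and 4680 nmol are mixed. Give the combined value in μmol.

In μmol:
  18700 nmol = 18700 × 10^-3 μmol = 18.7
  7600 nmol = 7600 × 10^-3 μmol = 7.6
  390 μmol → 390
  6050 nmol = 6050 × 10^-3 μmol = 6.05
  4680 nmol = 4680 × 10^-3 μmol = 4.68
Sum: 18.7 + 7.6 + 390 + 6.05 + 4.68 = 427.03

427.03 μmol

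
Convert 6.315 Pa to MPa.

(no prefix) = 10⁰, mega = 10⁶; factor is 10⁻⁶.
6.315 × 10⁻⁶ = 0.000006315

0.000006315 MPa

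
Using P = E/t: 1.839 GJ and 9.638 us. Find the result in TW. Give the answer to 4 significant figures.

(1.839 × 10^9) / (9.638 × 10^-6) = 0.190807 × 10^15 W

190.8 TW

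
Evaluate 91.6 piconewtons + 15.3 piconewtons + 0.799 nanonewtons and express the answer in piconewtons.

In piconewtons:
  91.6 piconewtons → 91.6
  15.3 piconewtons → 15.3
  0.799 nanonewtons = 0.799 × 10^3 piconewtons = 799
Sum: 91.6 + 15.3 + 799 = 905.9

905.9 piconewtons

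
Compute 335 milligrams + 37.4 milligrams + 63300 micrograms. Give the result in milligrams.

435.7 milligrams

In milligrams:
  335 milligrams → 335
  37.4 milligrams → 37.4
  63300 micrograms = 63300 × 10⁻³ milligrams = 63.3
Sum: 335 + 37.4 + 63.3 = 435.7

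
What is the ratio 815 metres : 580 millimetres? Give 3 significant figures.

1410

(815) / (580 × 10⁻³) = 1.405 × 10³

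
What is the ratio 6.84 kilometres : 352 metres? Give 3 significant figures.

(6.84e3) / (352) = 0.01943e3

19.4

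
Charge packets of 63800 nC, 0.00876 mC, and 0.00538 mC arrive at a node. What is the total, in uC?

77.94 uC

In uC:
  63800 nC = 63800 × 10⁻³ uC = 63.8
  0.00876 mC = 0.00876 × 10³ uC = 8.76
  0.00538 mC = 0.00538 × 10³ uC = 5.38
Sum: 63.8 + 8.76 + 5.38 = 77.94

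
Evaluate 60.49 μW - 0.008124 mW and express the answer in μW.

52.366 μW

In μW:
  60.49 μW → 60.49
  0.008124 mW = 0.008124 × 10^3 μW = 8.124
Difference: 60.49 - 8.124 = 52.366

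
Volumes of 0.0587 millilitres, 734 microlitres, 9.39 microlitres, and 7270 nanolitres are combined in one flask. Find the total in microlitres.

809.36 microlitres

In microlitres:
  0.0587 millilitres = 0.0587e3 microlitres = 58.7
  734 microlitres → 734
  9.39 microlitres → 9.39
  7270 nanolitres = 7270e-3 microlitres = 7.27
Sum: 58.7 + 734 + 9.39 + 7.27 = 809.36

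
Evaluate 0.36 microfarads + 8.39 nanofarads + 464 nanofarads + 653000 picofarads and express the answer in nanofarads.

In nanofarads:
  0.36 microfarads = 0.36e3 nanofarads = 360
  8.39 nanofarads → 8.39
  464 nanofarads → 464
  653000 picofarads = 653000e-3 nanofarads = 653
Sum: 360 + 8.39 + 464 + 653 = 1485.39

1485.39 nanofarads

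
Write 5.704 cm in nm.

centi = 10⁻², nano = 10⁻⁹; factor is 10⁷.
5.704 × 10⁷ = 57040000

57040000 nm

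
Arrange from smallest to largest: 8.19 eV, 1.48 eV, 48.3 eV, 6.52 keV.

8.19 eV = 8.19 eV
1.48 eV = 1.48 eV
48.3 eV = 48.3 eV
6.52 keV = 6520 eV

1.48 eV < 8.19 eV < 48.3 eV < 6.52 keV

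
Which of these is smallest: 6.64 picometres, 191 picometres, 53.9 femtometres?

53.9 femtometres

6.64 picometres = 0.00000000000664 metres
191 picometres = 0.000000000191 metres
53.9 femtometres = 0.0000000000000539 metres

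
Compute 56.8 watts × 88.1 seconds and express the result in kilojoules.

5.00408 kilojoules

56.8 × 88.1 = 5004.08 J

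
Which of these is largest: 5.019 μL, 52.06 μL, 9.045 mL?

5.019 μL = 0.000005019 L
52.06 μL = 0.00005206 L
9.045 mL = 0.009045 L

9.045 mL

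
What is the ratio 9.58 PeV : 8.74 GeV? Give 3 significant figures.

1100000

(9.58 × 10^15) / (8.74 × 10^9) = 1.096 × 10^6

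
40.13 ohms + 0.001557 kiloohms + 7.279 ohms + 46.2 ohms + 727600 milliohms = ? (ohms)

822.766 ohms

In ohms:
  40.13 ohms → 40.13
  0.001557 kiloohms = 0.001557 × 10³ ohms = 1.557
  7.279 ohms → 7.279
  46.2 ohms → 46.2
  727600 milliohms = 727600 × 10⁻³ ohms = 727.6
Sum: 40.13 + 1.557 + 7.279 + 46.2 + 727.6 = 822.766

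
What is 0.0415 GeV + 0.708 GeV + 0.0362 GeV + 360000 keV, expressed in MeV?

In MeV:
  0.0415 GeV = 0.0415 × 10^3 MeV = 41.5
  0.708 GeV = 0.708 × 10^3 MeV = 708
  0.0362 GeV = 0.0362 × 10^3 MeV = 36.2
  360000 keV = 360000 × 10^-3 MeV = 360
Sum: 41.5 + 708 + 36.2 + 360 = 1145.7

1145.7 MeV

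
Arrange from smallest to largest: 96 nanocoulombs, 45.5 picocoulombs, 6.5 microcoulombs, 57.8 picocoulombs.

96 nanocoulombs = 0.000000096 coulombs
45.5 picocoulombs = 0.0000000000455 coulombs
6.5 microcoulombs = 0.0000065 coulombs
57.8 picocoulombs = 0.0000000000578 coulombs

45.5 picocoulombs < 57.8 picocoulombs < 96 nanocoulombs < 6.5 microcoulombs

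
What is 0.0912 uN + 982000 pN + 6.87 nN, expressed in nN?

In nN:
  0.0912 uN = 0.0912 × 10^3 nN = 91.2
  982000 pN = 982000 × 10^-3 nN = 982
  6.87 nN → 6.87
Sum: 91.2 + 982 + 6.87 = 1080.07

1080.07 nN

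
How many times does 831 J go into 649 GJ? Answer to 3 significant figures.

(649 × 10^9) / (831) = 0.781 × 10^9

781000000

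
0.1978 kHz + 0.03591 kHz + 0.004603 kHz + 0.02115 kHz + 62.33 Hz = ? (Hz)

In Hz:
  0.1978 kHz = 0.1978 × 10³ Hz = 197.8
  0.03591 kHz = 0.03591 × 10³ Hz = 35.91
  0.004603 kHz = 0.004603 × 10³ Hz = 4.603
  0.02115 kHz = 0.02115 × 10³ Hz = 21.15
  62.33 Hz → 62.33
Sum: 197.8 + 35.91 + 4.603 + 21.15 + 62.33 = 321.793

321.793 Hz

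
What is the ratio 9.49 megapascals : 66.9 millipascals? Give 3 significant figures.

(9.49 × 10⁶) / (66.9 × 10⁻³) = 0.1419 × 10⁹

142000000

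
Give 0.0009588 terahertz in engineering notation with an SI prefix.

= 958.8e6 hertz; 1e6 is mega.

958.8 megahertz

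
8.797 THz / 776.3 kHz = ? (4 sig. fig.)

11330000

(8.797e12) / (776.3e3) = 0.011332e9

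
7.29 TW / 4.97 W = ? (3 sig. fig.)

(7.29 × 10¹²) / (4.97) = 1.467 × 10¹²

1470000000000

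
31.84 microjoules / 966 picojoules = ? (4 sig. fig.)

32960

(31.84 × 10⁻⁶) / (966 × 10⁻¹²) = 0.032961 × 10⁶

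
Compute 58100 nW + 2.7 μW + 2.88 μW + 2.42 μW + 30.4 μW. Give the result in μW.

In μW:
  58100 nW = 58100 × 10⁻³ μW = 58.1
  2.7 μW → 2.7
  2.88 μW → 2.88
  2.42 μW → 2.42
  30.4 μW → 30.4
Sum: 58.1 + 2.7 + 2.88 + 2.42 + 30.4 = 96.5

96.5 μW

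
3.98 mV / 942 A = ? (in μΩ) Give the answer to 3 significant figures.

(3.98 × 10^-3) / (942) = 0.0042251 × 10^-3 Ω

4.23 μΩ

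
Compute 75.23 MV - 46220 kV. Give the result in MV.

29.01 MV

In MV:
  75.23 MV → 75.23
  46220 kV = 46220e-3 MV = 46.22
Difference: 75.23 - 46.22 = 29.01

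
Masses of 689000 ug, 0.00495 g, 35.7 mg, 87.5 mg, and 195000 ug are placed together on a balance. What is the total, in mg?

In mg:
  689000 ug = 689000 × 10⁻³ mg = 689
  0.00495 g = 0.00495 × 10³ mg = 4.95
  35.7 mg → 35.7
  87.5 mg → 87.5
  195000 ug = 195000 × 10⁻³ mg = 195
Sum: 689 + 4.95 + 35.7 + 87.5 + 195 = 1012.15

1012.15 mg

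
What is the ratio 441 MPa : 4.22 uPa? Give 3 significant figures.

105000000000000

(441 × 10^6) / (4.22 × 10^-6) = 104.5 × 10^12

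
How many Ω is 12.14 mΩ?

milli = 10^-3, (no prefix) = 10^0; factor is 10^-3.
12.14 × 10^-3 = 0.01214

0.01214 Ω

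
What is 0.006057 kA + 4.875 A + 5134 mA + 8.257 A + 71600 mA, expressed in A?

95.923 A

In A:
  0.006057 kA = 0.006057 × 10³ A = 6.057
  4.875 A → 4.875
  5134 mA = 5134 × 10⁻³ A = 5.134
  8.257 A → 8.257
  71600 mA = 71600 × 10⁻³ A = 71.6
Sum: 6.057 + 4.875 + 5.134 + 8.257 + 71.6 = 95.923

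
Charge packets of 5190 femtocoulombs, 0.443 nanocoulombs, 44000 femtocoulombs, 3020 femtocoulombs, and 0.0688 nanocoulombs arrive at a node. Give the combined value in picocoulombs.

In picocoulombs:
  5190 femtocoulombs = 5190 × 10^-3 picocoulombs = 5.19
  0.443 nanocoulombs = 0.443 × 10^3 picocoulombs = 443
  44000 femtocoulombs = 44000 × 10^-3 picocoulombs = 44
  3020 femtocoulombs = 3020 × 10^-3 picocoulombs = 3.02
  0.0688 nanocoulombs = 0.0688 × 10^3 picocoulombs = 68.8
Sum: 5.19 + 443 + 44 + 3.02 + 68.8 = 564.01

564.01 picocoulombs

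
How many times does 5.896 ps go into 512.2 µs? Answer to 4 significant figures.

86870000

(512.2 × 10^-6) / (5.896 × 10^-12) = 86.872 × 10^6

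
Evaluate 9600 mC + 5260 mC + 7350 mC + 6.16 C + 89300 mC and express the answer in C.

In C:
  9600 mC = 9600 × 10^-3 C = 9.6
  5260 mC = 5260 × 10^-3 C = 5.26
  7350 mC = 7350 × 10^-3 C = 7.35
  6.16 C → 6.16
  89300 mC = 89300 × 10^-3 C = 89.3
Sum: 9.6 + 5.26 + 7.35 + 6.16 + 89.3 = 117.67

117.67 C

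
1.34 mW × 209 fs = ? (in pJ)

0.00028006 pJ

1.34e-3 × 209e-15 = 280.06e-18 J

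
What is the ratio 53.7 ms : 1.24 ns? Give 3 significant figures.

43300000

(53.7 × 10⁻³) / (1.24 × 10⁻⁹) = 43.31 × 10⁶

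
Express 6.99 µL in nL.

6990 nL

micro = 10⁻⁶, nano = 10⁻⁹; factor is 10³.
6.99 × 10³ = 6990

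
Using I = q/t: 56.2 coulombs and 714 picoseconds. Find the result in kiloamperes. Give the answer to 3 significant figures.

78700000 kiloamperes

(56.2) / (714e-12) = 0.078711e12 A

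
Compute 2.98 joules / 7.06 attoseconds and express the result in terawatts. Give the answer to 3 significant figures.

(2.98) / (7.06 × 10^-18) = 0.4221 × 10^18 W

422000 terawatts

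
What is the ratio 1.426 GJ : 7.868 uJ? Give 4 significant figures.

181200000000000

(1.426 × 10⁹) / (7.868 × 10⁻⁶) = 0.18124 × 10¹⁵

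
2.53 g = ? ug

2530000 ug

(no prefix) = 1e0, micro = 1e-6; factor is 1e6.
2.53 × 1e6 = 2530000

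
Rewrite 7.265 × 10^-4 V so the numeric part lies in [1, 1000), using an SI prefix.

726.5 μV

= 726.5 × 10^-6 V; 10^-6 is micro.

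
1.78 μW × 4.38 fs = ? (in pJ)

0.0000000077964 pJ

1.78e-6 × 4.38e-15 = 7.7964e-21 J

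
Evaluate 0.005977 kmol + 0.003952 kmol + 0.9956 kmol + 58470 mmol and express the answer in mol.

In mol:
  0.005977 kmol = 0.005977e3 mol = 5.977
  0.003952 kmol = 0.003952e3 mol = 3.952
  0.9956 kmol = 0.9956e3 mol = 995.6
  58470 mmol = 58470e-3 mol = 58.47
Sum: 5.977 + 3.952 + 995.6 + 58.47 = 1063.999

1063.999 mol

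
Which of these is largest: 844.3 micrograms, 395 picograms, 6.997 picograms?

844.3 micrograms

844.3 micrograms = 0.0008443 grams
395 picograms = 0.000000000395 grams
6.997 picograms = 0.000000000006997 grams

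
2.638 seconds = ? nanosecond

(no prefix) = 1e0, nano = 1e-9; factor is 1e9.
2.638 × 1e9 = 2638000000

2638000000 nanoseconds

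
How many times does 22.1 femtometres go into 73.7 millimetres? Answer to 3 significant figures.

3330000000000

(73.7 × 10⁻³) / (22.1 × 10⁻¹⁵) = 3.335 × 10¹²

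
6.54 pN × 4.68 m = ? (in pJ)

30.6072 pJ

6.54 × 10^-12 × 4.68 = 30.6072 × 10^-12 J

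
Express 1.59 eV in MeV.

0.00000159 MeV

(no prefix) = 10⁰, mega = 10⁶; factor is 10⁻⁶.
1.59 × 10⁻⁶ = 0.00000159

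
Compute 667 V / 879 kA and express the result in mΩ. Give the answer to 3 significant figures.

(667) / (879 × 10³) = 0.75882 × 10⁻³ Ω

0.759 mΩ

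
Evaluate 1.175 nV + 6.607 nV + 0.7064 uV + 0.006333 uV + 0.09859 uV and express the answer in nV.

819.105 nV

In nV:
  1.175 nV → 1.175
  6.607 nV → 6.607
  0.7064 uV = 0.7064 × 10^3 nV = 706.4
  0.006333 uV = 0.006333 × 10^3 nV = 6.333
  0.09859 uV = 0.09859 × 10^3 nV = 98.59
Sum: 1.175 + 6.607 + 706.4 + 6.333 + 98.59 = 819.105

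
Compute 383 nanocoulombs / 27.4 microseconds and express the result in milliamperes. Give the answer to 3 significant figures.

14.0 milliamperes

(383 × 10^-9) / (27.4 × 10^-6) = 13.978 × 10^-3 A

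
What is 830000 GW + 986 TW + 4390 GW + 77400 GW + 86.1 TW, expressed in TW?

In TW:
  830000 GW = 830000e-3 TW = 830
  986 TW → 986
  4390 GW = 4390e-3 TW = 4.39
  77400 GW = 77400e-3 TW = 77.4
  86.1 TW → 86.1
Sum: 830 + 986 + 4.39 + 77.4 + 86.1 = 1983.89

1983.89 TW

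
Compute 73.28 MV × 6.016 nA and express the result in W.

0.44085248 W

73.28 × 10^6 × 6.016 × 10^-9 = 440.85248 × 10^-3 W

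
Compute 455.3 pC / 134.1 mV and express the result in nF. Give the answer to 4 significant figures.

3.395 nF

(455.3 × 10^-12) / (134.1 × 10^-3) = 3.39523 × 10^-9 F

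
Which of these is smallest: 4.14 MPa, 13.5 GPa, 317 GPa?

4.14 MPa

4.14 MPa = 4140000 Pa
13.5 GPa = 13500000000 Pa
317 GPa = 317000000000 Pa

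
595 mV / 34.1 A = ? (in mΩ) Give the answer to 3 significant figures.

17.4 mΩ

(595e-3) / (34.1) = 17.449e-3 Ω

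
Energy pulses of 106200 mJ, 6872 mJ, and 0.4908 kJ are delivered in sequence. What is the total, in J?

603.872 J

In J:
  106200 mJ = 106200 × 10⁻³ J = 106.2
  6872 mJ = 6872 × 10⁻³ J = 6.872
  0.4908 kJ = 0.4908 × 10³ J = 490.8
Sum: 106.2 + 6.872 + 490.8 = 603.872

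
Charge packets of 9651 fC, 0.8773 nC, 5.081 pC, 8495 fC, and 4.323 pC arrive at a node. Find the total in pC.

In pC:
  9651 fC = 9651 × 10^-3 pC = 9.651
  0.8773 nC = 0.8773 × 10^3 pC = 877.3
  5.081 pC → 5.081
  8495 fC = 8495 × 10^-3 pC = 8.495
  4.323 pC → 4.323
Sum: 9.651 + 877.3 + 5.081 + 8.495 + 4.323 = 904.85

904.85 pC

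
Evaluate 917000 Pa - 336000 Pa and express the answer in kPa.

In kPa:
  917000 Pa = 917000 × 10⁻³ kPa = 917
  336000 Pa = 336000 × 10⁻³ kPa = 336
Difference: 917 - 336 = 581

581 kPa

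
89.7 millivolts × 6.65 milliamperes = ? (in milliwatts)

89.7 × 10⁻³ × 6.65 × 10⁻³ = 596.505 × 10⁻⁶ W

0.596505 milliwatts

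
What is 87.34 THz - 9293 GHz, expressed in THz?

78.047 THz

In THz:
  87.34 THz → 87.34
  9293 GHz = 9293 × 10^-3 THz = 9.293
Difference: 87.34 - 9.293 = 78.047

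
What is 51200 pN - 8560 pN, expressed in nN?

In nN:
  51200 pN = 51200e-3 nN = 51.2
  8560 pN = 8560e-3 nN = 8.56
Difference: 51.2 - 8.56 = 42.64

42.64 nN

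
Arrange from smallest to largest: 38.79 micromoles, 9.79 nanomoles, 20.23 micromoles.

9.79 nanomoles < 20.23 micromoles < 38.79 micromoles

38.79 micromoles = 0.00003879 moles
9.79 nanomoles = 0.00000000979 moles
20.23 micromoles = 0.00002023 moles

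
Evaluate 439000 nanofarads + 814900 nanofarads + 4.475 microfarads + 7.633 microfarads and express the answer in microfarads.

In microfarads:
  439000 nanofarads = 439000 × 10^-3 microfarads = 439
  814900 nanofarads = 814900 × 10^-3 microfarads = 814.9
  4.475 microfarads → 4.475
  7.633 microfarads → 7.633
Sum: 439 + 814.9 + 4.475 + 7.633 = 1266.008

1266.008 microfarads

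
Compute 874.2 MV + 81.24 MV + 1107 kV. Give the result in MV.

956.547 MV

In MV:
  874.2 MV → 874.2
  81.24 MV → 81.24
  1107 kV = 1107 × 10^-3 MV = 1.107
Sum: 874.2 + 81.24 + 1.107 = 956.547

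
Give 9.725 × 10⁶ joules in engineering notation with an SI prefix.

= 9.725 × 10⁶ joules; 10⁶ is mega.

9.725 megajoules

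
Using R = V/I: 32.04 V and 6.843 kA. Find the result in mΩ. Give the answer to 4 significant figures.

4.682 mΩ

(32.04) / (6.843 × 10^3) = 4.68216 × 10^-3 Ω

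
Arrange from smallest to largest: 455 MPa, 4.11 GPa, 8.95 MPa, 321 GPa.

455 MPa = 455000000 Pa
4.11 GPa = 4110000000 Pa
8.95 MPa = 8950000 Pa
321 GPa = 321000000000 Pa

8.95 MPa < 455 MPa < 4.11 GPa < 321 GPa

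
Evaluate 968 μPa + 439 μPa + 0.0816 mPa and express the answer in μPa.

In μPa:
  968 μPa → 968
  439 μPa → 439
  0.0816 mPa = 0.0816 × 10³ μPa = 81.6
Sum: 968 + 439 + 81.6 = 1488.6

1488.6 μPa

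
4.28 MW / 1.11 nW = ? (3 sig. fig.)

(4.28 × 10^6) / (1.11 × 10^-9) = 3.856 × 10^15

3860000000000000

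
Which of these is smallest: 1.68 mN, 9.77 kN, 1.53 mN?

1.68 mN = 0.00168 N
9.77 kN = 9770 N
1.53 mN = 0.00153 N

1.53 mN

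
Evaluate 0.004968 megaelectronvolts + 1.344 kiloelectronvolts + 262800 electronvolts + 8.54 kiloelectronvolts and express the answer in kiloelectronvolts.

In kiloelectronvolts:
  0.004968 megaelectronvolts = 0.004968 × 10^3 kiloelectronvolts = 4.968
  1.344 kiloelectronvolts → 1.344
  262800 electronvolts = 262800 × 10^-3 kiloelectronvolts = 262.8
  8.54 kiloelectronvolts → 8.54
Sum: 4.968 + 1.344 + 262.8 + 8.54 = 277.652

277.652 kiloelectronvolts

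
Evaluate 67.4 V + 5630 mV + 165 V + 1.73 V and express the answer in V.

239.76 V

In V:
  67.4 V → 67.4
  5630 mV = 5630 × 10⁻³ V = 5.63
  165 V → 165
  1.73 V → 1.73
Sum: 67.4 + 5.63 + 165 + 1.73 = 239.76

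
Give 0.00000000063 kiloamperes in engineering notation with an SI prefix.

= 630 × 10⁻⁹ amperes; 10⁻⁹ is nano.

630 nanoamperes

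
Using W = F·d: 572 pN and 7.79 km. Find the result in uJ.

572e-12 × 7.79e3 = 4455.88e-9 J

4.45588 uJ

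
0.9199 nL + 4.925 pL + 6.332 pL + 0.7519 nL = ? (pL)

1683.057 pL

In pL:
  0.9199 nL = 0.9199e3 pL = 919.9
  4.925 pL → 4.925
  6.332 pL → 6.332
  0.7519 nL = 0.7519e3 pL = 751.9
Sum: 919.9 + 4.925 + 6.332 + 751.9 = 1683.057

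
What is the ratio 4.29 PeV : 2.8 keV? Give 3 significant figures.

(4.29e15) / (2.8e3) = 1.532e12

1530000000000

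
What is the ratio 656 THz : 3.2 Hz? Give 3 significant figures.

205000000000000

(656 × 10^12) / (3.2) = 205 × 10^12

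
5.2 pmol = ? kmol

pico = 10⁻¹², kilo = 10³; factor is 10⁻¹⁵.
5.2 × 10⁻¹⁵ = 0.0000000000000052

0.0000000000000052 kmol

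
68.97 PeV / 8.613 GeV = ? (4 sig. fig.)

(68.97 × 10¹⁵) / (8.613 × 10⁹) = 8.0077 × 10⁶

8008000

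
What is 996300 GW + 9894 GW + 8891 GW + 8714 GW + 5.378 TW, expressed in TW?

In TW:
  996300 GW = 996300 × 10^-3 TW = 996.3
  9894 GW = 9894 × 10^-3 TW = 9.894
  8891 GW = 8891 × 10^-3 TW = 8.891
  8714 GW = 8714 × 10^-3 TW = 8.714
  5.378 TW → 5.378
Sum: 996.3 + 9.894 + 8.891 + 8.714 + 5.378 = 1029.177

1029.177 TW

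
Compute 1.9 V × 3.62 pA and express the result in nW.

0.006878 nW

1.9 × 3.62 × 10⁻¹² = 6.878 × 10⁻¹² W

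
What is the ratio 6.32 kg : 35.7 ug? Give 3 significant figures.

(6.32 × 10³) / (35.7 × 10⁻⁶) = 0.177 × 10⁹

177000000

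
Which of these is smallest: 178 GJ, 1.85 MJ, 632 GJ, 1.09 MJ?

1.09 MJ

178 GJ = 178000000000 J
1.85 MJ = 1850000 J
632 GJ = 632000000000 J
1.09 MJ = 1090000 J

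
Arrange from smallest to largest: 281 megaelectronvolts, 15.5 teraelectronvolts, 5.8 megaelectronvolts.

5.8 megaelectronvolts < 281 megaelectronvolts < 15.5 teraelectronvolts

281 megaelectronvolts = 281000000 electronvolts
15.5 teraelectronvolts = 15500000000000 electronvolts
5.8 megaelectronvolts = 5800000 electronvolts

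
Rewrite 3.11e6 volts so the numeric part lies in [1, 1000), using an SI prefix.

3.11 megavolts

= 3.11e6 volts; 1e6 is mega.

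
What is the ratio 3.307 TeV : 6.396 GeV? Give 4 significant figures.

517.0

(3.307 × 10^12) / (6.396 × 10^9) = 0.51704 × 10^3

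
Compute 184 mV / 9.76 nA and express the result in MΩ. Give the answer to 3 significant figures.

18.9 MΩ

(184 × 10^-3) / (9.76 × 10^-9) = 18.852 × 10^6 Ω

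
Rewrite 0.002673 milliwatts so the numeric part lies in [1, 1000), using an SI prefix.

= 2.673e-6 watts; 1e-6 is micro.

2.673 microwatts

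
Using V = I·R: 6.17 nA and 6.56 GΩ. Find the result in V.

40.4752 V

6.17e-9 × 6.56e9 = 40.4752 V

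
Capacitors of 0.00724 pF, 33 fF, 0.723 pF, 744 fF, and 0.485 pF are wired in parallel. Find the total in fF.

1992.24 fF

In fF:
  0.00724 pF = 0.00724 × 10^3 fF = 7.24
  33 fF → 33
  0.723 pF = 0.723 × 10^3 fF = 723
  744 fF → 744
  0.485 pF = 0.485 × 10^3 fF = 485
Sum: 7.24 + 33 + 723 + 744 + 485 = 1992.24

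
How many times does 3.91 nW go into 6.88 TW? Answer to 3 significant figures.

1760000000000000000000

(6.88e12) / (3.91e-9) = 1.76e21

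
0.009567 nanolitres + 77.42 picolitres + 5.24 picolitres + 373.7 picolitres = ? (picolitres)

465.927 picolitres

In picolitres:
  0.009567 nanolitres = 0.009567 × 10³ picolitres = 9.567
  77.42 picolitres → 77.42
  5.24 picolitres → 5.24
  373.7 picolitres → 373.7
Sum: 9.567 + 77.42 + 5.24 + 373.7 = 465.927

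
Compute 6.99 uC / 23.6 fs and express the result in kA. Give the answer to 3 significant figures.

(6.99 × 10^-6) / (23.6 × 10^-15) = 0.29619 × 10^9 A

296000 kA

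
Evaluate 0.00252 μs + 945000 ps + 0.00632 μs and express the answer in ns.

In ns:
  0.00252 μs = 0.00252 × 10^3 ns = 2.52
  945000 ps = 945000 × 10^-3 ns = 945
  0.00632 μs = 0.00632 × 10^3 ns = 6.32
Sum: 2.52 + 945 + 6.32 = 953.84

953.84 ns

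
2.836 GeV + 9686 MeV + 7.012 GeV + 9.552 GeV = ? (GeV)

29.086 GeV

In GeV:
  2.836 GeV → 2.836
  9686 MeV = 9686 × 10^-3 GeV = 9.686
  7.012 GeV → 7.012
  9.552 GeV → 9.552
Sum: 2.836 + 9.686 + 7.012 + 9.552 = 29.086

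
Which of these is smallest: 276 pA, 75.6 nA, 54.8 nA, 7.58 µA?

276 pA

276 pA = 0.000000000276 A
75.6 nA = 0.0000000756 A
54.8 nA = 0.0000000548 A
7.58 µA = 0.00000758 A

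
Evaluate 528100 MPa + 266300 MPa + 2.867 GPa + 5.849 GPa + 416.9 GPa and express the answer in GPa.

1220.016 GPa

In GPa:
  528100 MPa = 528100e-3 GPa = 528.1
  266300 MPa = 266300e-3 GPa = 266.3
  2.867 GPa → 2.867
  5.849 GPa → 5.849
  416.9 GPa → 416.9
Sum: 528.1 + 266.3 + 2.867 + 5.849 + 416.9 = 1220.016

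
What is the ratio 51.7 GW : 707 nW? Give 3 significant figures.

73100000000000000

(51.7 × 10^9) / (707 × 10^-9) = 0.07313 × 10^18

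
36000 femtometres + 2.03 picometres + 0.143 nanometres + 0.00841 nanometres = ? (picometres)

189.44 picometres

In picometres:
  36000 femtometres = 36000 × 10^-3 picometres = 36
  2.03 picometres → 2.03
  0.143 nanometres = 0.143 × 10^3 picometres = 143
  0.00841 nanometres = 0.00841 × 10^3 picometres = 8.41
Sum: 36 + 2.03 + 143 + 8.41 = 189.44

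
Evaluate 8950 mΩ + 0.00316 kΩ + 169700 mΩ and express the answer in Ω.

In Ω:
  8950 mΩ = 8950 × 10⁻³ Ω = 8.95
  0.00316 kΩ = 0.00316 × 10³ Ω = 3.16
  169700 mΩ = 169700 × 10⁻³ Ω = 169.7
Sum: 8.95 + 3.16 + 169.7 = 181.81

181.81 Ω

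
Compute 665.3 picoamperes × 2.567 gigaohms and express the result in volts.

1.7078251 volts

665.3 × 10⁻¹² × 2.567 × 10⁹ = 1707.8251 × 10⁻³ V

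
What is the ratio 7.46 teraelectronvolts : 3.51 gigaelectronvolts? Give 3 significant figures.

2130

(7.46 × 10¹²) / (3.51 × 10⁹) = 2.125 × 10³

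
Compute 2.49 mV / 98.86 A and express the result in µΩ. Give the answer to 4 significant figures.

25.19 µΩ

(2.49e-3) / (98.86) = 0.0251871e-3 Ω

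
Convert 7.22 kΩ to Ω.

7220 Ω

kilo = 10³, (no prefix) = 10⁰; factor is 10³.
7.22 × 10³ = 7220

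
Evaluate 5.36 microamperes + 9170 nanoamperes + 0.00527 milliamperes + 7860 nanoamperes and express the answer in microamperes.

27.66 microamperes

In microamperes:
  5.36 microamperes → 5.36
  9170 nanoamperes = 9170 × 10^-3 microamperes = 9.17
  0.00527 milliamperes = 0.00527 × 10^3 microamperes = 5.27
  7860 nanoamperes = 7860 × 10^-3 microamperes = 7.86
Sum: 5.36 + 9.17 + 5.27 + 7.86 = 27.66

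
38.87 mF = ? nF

milli = 1e-3, nano = 1e-9; factor is 1e6.
38.87 × 1e6 = 38870000

38870000 nF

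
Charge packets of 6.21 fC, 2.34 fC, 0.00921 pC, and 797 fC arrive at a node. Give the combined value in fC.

In fC:
  6.21 fC → 6.21
  2.34 fC → 2.34
  0.00921 pC = 0.00921 × 10³ fC = 9.21
  797 fC → 797
Sum: 6.21 + 2.34 + 9.21 + 797 = 814.76

814.76 fC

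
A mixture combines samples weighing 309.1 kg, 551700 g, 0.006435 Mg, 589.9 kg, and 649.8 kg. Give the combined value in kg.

In kg:
  309.1 kg → 309.1
  551700 g = 551700 × 10^-3 kg = 551.7
  0.006435 Mg = 0.006435 × 10^3 kg = 6.435
  589.9 kg → 589.9
  649.8 kg → 649.8
Sum: 309.1 + 551.7 + 6.435 + 589.9 + 649.8 = 2106.935

2106.935 kg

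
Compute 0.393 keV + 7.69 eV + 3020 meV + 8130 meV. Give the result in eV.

411.84 eV

In eV:
  0.393 keV = 0.393e3 eV = 393
  7.69 eV → 7.69
  3020 meV = 3020e-3 eV = 3.02
  8130 meV = 8130e-3 eV = 8.13
Sum: 393 + 7.69 + 3.02 + 8.13 = 411.84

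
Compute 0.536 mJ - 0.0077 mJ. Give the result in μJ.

In μJ:
  0.536 mJ = 0.536 × 10³ μJ = 536
  0.0077 mJ = 0.0077 × 10³ μJ = 7.7
Difference: 536 - 7.7 = 528.3

528.3 μJ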